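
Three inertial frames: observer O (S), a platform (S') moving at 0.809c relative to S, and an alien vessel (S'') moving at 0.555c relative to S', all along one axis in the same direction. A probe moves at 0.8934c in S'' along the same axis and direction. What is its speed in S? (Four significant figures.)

Compose velocities in two stages. Stage 1 (into S'): u₁ = (0.8934+0.555)/(1+0.8934×0.555) = 0.96829.
Stage 2 (into S): u = (0.96829+0.809)/(1+0.96829×0.809) = 0.9966, so the speed is 0.9966c.

0.9966c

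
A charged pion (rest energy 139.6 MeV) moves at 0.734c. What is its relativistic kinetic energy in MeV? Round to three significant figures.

γ = 1/√(1 − β²) = 1/√(1 − 0.538756) = 1/√0.461244 = 1.47243.
Kinetic energy: K = (γ − 1)mc² = (1.47243 − 1) × 139.6 MeV = 0.47243 × 139.6 = 66.0 MeV.

66.0 MeV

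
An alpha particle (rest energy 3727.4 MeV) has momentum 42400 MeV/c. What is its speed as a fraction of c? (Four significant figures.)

pc/(mc²) = 42400/3727.4 = 11.375 = βγ = β/√(1−β²).
So β² = x²/(1 + x²) with x = 11.375: x² = 129.391, β² = 129.391/130.391 = 0.992331, β = 0.9962.

0.9962c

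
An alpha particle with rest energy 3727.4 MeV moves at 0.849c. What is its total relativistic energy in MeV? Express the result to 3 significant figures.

With β = 0.849, γ = 1/√(1 − 0.849²) = 1/√0.279199 = 1.8925.
Total energy: E = γmc² = 1.8925 × 3727.4 MeV = 7050 MeV.

7050 MeV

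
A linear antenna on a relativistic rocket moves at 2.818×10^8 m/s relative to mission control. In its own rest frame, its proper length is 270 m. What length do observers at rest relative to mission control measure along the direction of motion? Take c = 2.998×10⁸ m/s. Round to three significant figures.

92.1 m

β = v/c = (2.818×10^8 m/s)/(2.998×10⁸ m/s) = 0.93996.
γ = 1/√(1 − β²) = 1/√(1 − 0.8835248016) = 1/√0.1164751984 = 1/0.341285 = 2.9301.
Length contraction: L = L₀/γ = 270/2.9301 = 92.1 m.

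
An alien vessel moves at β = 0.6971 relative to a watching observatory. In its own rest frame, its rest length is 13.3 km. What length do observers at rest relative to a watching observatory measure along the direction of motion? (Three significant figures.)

9.54 km

With β = 0.6971, γ = 1/√(1 − 0.6971²) = 1/√0.51405159 = 1.3948.
Length contraction: L = L₀/γ = 13.3/1.3948 = 9.54 km.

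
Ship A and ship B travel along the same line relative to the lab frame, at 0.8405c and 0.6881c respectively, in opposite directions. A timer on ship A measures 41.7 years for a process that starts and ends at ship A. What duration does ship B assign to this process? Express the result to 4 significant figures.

The velocity of ship A relative to ship B is (0.8405 + 0.6881)c / (1 + 0.8405×0.6881) = 0.96848c; relative speed 0.96848c.
At |u| = 0.96848c, γ = (1 − 0.937954)^(−1/2) = 4.0146.
Ship A's interval is proper; time dilation gives Δt_B = γΔτ = 4.0146 × 41.7 years = 167.4 years.

167.4 years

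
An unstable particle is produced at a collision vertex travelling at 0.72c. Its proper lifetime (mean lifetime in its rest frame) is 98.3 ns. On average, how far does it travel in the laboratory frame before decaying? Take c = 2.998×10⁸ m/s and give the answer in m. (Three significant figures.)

γ = 1/√(1 − β²) = 1/√(1 − 0.5184) = 1/√0.4816 = 1/0.693974 = 1.441.
Lab-frame lifetime: Δt = γτ = 1.441 × 98.3 ns = 141.65 ns.
Distance: d = vΔt = 0.72 × 2.998×10⁸ m/s × 1.4165×10^-7 s = 30.6 m.

30.6 m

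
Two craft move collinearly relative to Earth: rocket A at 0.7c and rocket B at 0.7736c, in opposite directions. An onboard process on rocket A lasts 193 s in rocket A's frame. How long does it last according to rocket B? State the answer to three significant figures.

The velocity of rocket A relative to rocket B is (0.7 + 0.7736)c / (1 + 0.7×0.7736) = 0.95594c; relative speed 0.95594c.
γ for this relative speed: γ = 1/√(1 − 0.913821) = 3.4064.
The clock on rocket A records proper time, so rocket B measures Δt = γΔτ = 3.4064 × 193 = 657 s.

657 s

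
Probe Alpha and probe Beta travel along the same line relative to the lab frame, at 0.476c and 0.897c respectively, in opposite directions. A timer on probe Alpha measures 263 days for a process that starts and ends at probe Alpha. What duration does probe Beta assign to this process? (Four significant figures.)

Transform probe Alpha's velocity into probe Beta's frame: (0.476 + 0.897)/(1 + 0.476·0.897) = 1.373/1.426972, so the relative speed is 0.96218c.
At |u| = 0.96218c, γ = (1 − 0.92579)^(−1/2) = 3.6709.
Probe Alpha's interval is proper; time dilation gives Δt_B = γΔτ = 3.6709 × 263 days = 965.4 days.

965.4 days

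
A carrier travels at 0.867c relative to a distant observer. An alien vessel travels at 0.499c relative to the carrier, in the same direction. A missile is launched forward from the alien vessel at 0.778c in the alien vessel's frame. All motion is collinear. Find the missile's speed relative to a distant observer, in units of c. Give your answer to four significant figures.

0.9941c

Apply u = (u'+v)/(1+u'v) twice. Missile in the carrier frame: (0.778+0.499)/(1+0.778·0.499) = 1.277/1.388222 = 0.91988c.
That velocity, transformed to the rest frame of a distant observer: (0.91988+0.867)/(1+0.91988·0.867) = 1.78688/1.79753596 = 0.99407c.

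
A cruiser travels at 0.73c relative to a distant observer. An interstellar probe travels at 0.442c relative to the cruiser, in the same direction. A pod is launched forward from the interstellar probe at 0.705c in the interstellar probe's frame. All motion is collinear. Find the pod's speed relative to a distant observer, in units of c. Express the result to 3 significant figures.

Compose velocities in two stages. Stage 1 (into S'): u₁ = (0.705+0.442)/(1+0.705×0.442) = 0.8745.
Stage 2 (into S): u = (0.8745+0.73)/(1+0.8745×0.73) = 0.97932, so the speed is 0.979c.

0.979c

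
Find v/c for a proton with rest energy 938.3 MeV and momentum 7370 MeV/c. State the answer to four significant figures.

βγ = pc/(mc²) = 7370/938.3 = 7.8546.
Since γ² = 1 + (βγ)² = 62.6947, γ = √62.6947 = 7.918, and β = (βγ)/γ = 7.8546/7.918 = 0.9920.

0.9920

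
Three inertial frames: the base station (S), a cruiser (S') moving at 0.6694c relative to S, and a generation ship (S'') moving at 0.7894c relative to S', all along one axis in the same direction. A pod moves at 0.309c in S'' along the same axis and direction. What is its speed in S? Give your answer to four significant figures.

0.9757c

First combine the pod and generation ship (S''→S'): u₁ = (0.309 + 0.7894)/(1 + 0.309×0.7894) = 1.0984/1.2439246 = 0.88301.
Then combine with the cruiser (S'→S): u = (0.88301 + 0.6694)/(1 + 0.88301×0.6694) = 1.55241/1.591086894 = 0.97569.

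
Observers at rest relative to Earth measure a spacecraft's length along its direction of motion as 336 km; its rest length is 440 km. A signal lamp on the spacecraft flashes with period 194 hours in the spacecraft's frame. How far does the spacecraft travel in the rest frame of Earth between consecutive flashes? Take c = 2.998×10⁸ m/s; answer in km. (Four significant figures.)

1.770×10^11 km

From L = L₀/γ: γ = 440/336 = 1.30952.
β = √(1 − 1/γ²) = 0.64564. Lab-frame period = γτ = 1.30952×194 hours = 254.05 hours. Distance = βc × γτ = 0.64564 × 2.998×10⁸ m/s × 914580 s = 1.7703×10^14 m = 1.770×10^11 km.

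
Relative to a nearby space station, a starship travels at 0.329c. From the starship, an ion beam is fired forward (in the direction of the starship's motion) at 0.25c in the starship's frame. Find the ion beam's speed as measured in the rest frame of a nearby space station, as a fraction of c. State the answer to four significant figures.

0.5350c

In units of c, u = (u' + v)/(1 + u'v) with u' = 0.25 and v = 0.329.
Numerator: 0.25 + 0.329 = 0.579. Denominator: 1 + (0.25)(0.329) = 1.08225.
u = 0.579/1.08225 = 0.535, so the speed is 0.5350c.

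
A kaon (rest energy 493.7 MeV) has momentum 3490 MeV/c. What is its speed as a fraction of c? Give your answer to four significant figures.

0.9901c

βγ = pc/(mc²) = 3490/493.7 = 7.0691.
Since γ² = 1 + (βγ)² = 50.9722, γ = √50.9722 = 7.13948, and β = (βγ)/γ = 7.0691/7.13948 = 0.9901.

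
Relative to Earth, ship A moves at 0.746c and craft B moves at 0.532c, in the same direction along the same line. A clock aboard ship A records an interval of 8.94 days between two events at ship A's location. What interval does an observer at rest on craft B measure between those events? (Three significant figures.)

9.56 days

Transform ship A's velocity into craft B's frame: (0.746 − 0.532)/(1 − 0.746·0.532) = 0.214/0.603128, so the relative speed is 0.35482c.
At |u| = 0.35482c, γ = (1 − 0.125897)^(−1/2) = 1.0696.
The clock on ship A records proper time, so craft B measures Δt = γΔτ = 1.0696 × 8.94 = 9.56 days.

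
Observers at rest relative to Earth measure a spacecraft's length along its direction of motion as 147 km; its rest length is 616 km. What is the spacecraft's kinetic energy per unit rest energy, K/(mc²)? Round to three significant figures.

γ = L₀/L = 616/147 = 4.19048.
Since K = (γ−1)mc², K/(mc²) = 4.19048 − 1 = 3.19.

3.19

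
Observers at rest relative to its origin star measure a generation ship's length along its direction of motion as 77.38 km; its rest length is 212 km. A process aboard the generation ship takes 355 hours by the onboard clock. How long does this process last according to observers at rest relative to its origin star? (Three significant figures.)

973 hours

From L = L₀/γ: γ = 212/77.38 = 2.73973.
The same γ dilates the second interval: 2.73973 × 355 hours = 973 hours.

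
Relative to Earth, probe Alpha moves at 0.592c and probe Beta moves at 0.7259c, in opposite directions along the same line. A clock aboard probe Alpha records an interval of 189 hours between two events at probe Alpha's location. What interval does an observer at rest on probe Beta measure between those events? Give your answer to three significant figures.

The velocity of probe Alpha relative to probe Beta is (0.592 + 0.7259)c / (1 + 0.592×0.7259) = 0.92178c; relative speed 0.92178c.
γ for this relative speed: γ = 1/√(1 − 0.849678) = 2.5792.
Probe Alpha's interval is proper; time dilation gives Δt_B = γΔτ = 2.5792 × 189 hours = 487 hours.

487 hours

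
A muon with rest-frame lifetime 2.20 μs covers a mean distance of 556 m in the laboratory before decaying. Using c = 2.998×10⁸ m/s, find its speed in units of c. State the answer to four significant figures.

0.6445c

d = βγcτ ⇒ βγ = d/(cτ) = 556.0 m / (659.56 m) = 0.84299.
β = (βγ)/√(1+(βγ)²) = 0.84299/√1.710632 = 0.6445.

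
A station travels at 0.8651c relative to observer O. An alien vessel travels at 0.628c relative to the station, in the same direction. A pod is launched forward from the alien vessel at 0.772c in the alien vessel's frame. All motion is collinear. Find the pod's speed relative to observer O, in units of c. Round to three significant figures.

First combine the pod and alien vessel (S''→S'): u₁ = (0.772 + 0.628)/(1 + 0.772×0.628) = 1.4/1.484816 = 0.94288.
Then combine with the station (S'→S): u = (0.94288 + 0.8651)/(1 + 0.94288×0.8651) = 1.80798/1.815685488 = 0.99576.

0.996c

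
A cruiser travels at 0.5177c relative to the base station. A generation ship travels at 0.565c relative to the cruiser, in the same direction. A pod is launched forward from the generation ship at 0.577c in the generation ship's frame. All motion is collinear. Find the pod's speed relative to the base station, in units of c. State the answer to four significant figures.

0.9537c

Apply u = (u'+v)/(1+u'v) twice. Pod in the cruiser frame: (0.577+0.565)/(1+0.577·0.565) = 1.142/1.326005 = 0.86123c.
That velocity, transformed to the rest frame of the base station: (0.86123+0.5177)/(1+0.86123·0.5177) = 1.37893/1.445858771 = 0.95371c.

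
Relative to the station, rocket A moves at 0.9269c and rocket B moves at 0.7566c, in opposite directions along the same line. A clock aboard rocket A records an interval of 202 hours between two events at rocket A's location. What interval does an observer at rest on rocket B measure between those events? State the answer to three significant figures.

1400 hours

Transform rocket A's velocity into rocket B's frame: (0.9269 + 0.7566)/(1 + 0.9269·0.7566) = 1.6835/1.70129254, so the relative speed is 0.98954c.
γ for this relative speed: γ = 1/√(1 − 0.979189) = 6.9319.
The clock on rocket A records proper time, so rocket B measures Δt = γΔτ = 6.9319 × 202 = 1400 hours.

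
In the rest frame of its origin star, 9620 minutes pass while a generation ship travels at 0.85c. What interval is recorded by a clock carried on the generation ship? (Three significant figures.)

5070 minutes

Lorentz factor: γ = (1 − 0.7225)^(−1/2) = 1.8983.
The generation ship's clock runs slow as seen from its origin star, so Δτ = Δt/γ = 9620/1.8983 = 5070 minutes.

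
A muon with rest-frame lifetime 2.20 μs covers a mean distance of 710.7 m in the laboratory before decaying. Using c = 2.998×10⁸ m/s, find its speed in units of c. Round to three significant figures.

0.733c

Lab distance = (lab lifetime)·v = γτ·βc, so βγ = d/(cτ) = 710.7/(2.998×10⁸ × 2.200×10^-6) = 1.0775.
With βγ = 1.0775: γ² = 1 + (βγ)² = 2.16101, and β = (βγ)/γ = 1.0775/1.47004 = 0.733.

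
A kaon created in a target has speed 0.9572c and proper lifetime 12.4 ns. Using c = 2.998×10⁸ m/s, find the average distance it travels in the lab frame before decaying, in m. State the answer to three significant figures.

γ = 1/√(1 − β²) = 1/√(1 − 0.91623184) = 1/√0.08376816 = 1/0.289427 = 3.4551.
Lab-frame lifetime: Δt = γτ = 3.4551 × 12.4 ns = 42.843 ns.
Distance: d = vΔt = 0.9572 × 2.998×10⁸ m/s × 4.2843×10^-8 s = 12.3 m.

12.3 m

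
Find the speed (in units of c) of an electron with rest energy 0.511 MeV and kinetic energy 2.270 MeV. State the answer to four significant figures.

γ = 1 + K/(mc²) = 1 + 2.270/0.511 = 5.4423.
β = √(1 − 1/γ²) = √(1 − 0.0337625) = √0.9662375 = 0.9830.

0.9830c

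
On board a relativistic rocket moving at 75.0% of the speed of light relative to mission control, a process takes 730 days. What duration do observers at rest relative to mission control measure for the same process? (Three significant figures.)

γ = 1/√(1 − β²) = 1/√(1 − 0.5625) = 1/√0.4375 = 1/0.661438 = 1.5119.
The onboard clock measures proper time, so the interval in the rest frame of mission control is dilated: Δt = γ·Δτ = 1.5119 × 730 days = 1100 days.

1100 days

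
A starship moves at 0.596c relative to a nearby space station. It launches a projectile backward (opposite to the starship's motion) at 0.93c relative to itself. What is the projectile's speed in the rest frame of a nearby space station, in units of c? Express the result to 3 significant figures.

0.749c

In units of c, u = (u' + v)/(1 + u'v) with u' = −0.93 and v = 0.596.
Numerator: −0.93 + 0.596 = −0.334. Denominator: 1 + (−0.93)(0.596) = 0.44572.
u = −0.334/0.44572 = −0.74935, so the speed is 0.749c.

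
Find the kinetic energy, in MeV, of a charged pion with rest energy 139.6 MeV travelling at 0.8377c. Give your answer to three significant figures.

116 MeV

γ = 1/√(1 − β²) = 1/√(1 − 0.70174129) = 1/√0.29825871 = 1/0.546131 = 1.83106.
Kinetic energy: K = (γ − 1)mc² = (1.83106 − 1) × 139.6 MeV = 0.83106 × 139.6 = 116 MeV.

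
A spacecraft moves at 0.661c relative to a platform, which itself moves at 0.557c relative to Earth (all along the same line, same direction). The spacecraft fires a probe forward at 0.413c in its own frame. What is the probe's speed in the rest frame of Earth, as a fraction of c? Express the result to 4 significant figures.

Apply u = (u'+v)/(1+u'v) twice. Probe in the platform frame: (0.413+0.661)/(1+0.413·0.661) = 1.074/1.272993 = 0.84368c.
That velocity, transformed to the rest frame of Earth: (0.84368+0.557)/(1+0.84368·0.557) = 1.40068/1.46992976 = 0.95289c.

0.9529c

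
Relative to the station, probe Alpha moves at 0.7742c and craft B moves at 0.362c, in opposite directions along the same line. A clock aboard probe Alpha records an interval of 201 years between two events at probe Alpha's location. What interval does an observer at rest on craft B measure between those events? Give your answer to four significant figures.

The velocity of probe Alpha relative to craft B is (0.7742 + 0.362)c / (1 + 0.7742×0.362) = 0.88748c; relative speed 0.88748c.
At |u| = 0.88748c, γ = (1 − 0.787621)^(−1/2) = 2.1699.
Probe Alpha's interval is proper; time dilation gives Δt_B = γΔτ = 2.1699 × 201 years = 436.1 years.

436.1 years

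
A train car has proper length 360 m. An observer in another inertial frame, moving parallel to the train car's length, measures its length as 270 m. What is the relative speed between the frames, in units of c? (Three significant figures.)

Length contraction gives γ = L₀/L = 360/270 = 1.3333.
β = √(1 − 1/γ²) = √0.437472 = 0.661.

0.661c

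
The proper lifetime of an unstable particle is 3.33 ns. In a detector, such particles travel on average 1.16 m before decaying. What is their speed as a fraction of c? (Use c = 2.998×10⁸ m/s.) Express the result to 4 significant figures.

d = βγcτ ⇒ βγ = d/(cτ) = 1.160 m / (0.998334 m) = 1.1619.
β = (βγ)/√(1+(βγ)²) = 1.1619/√2.35001 = 0.7579.

0.7579c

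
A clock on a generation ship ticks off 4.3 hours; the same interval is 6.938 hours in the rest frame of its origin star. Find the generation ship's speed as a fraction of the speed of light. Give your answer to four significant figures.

0.7848c

γ = Δt/Δτ = 6.938/4.3 = 1.6135.
β = √(1 − 1/γ²) = √(1 − 0.384116) = √0.615884 = 0.7848.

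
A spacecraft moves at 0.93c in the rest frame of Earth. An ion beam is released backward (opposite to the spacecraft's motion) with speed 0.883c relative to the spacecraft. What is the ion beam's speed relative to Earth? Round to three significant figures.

0.263c

In units of c, u = (u' + v)/(1 + u'v) with u' = −0.883 and v = 0.93.
Numerator: −0.883 + 0.93 = 0.047. Denominator: 1 + (−0.883)(0.93) = 0.17881.
u = 0.047/0.17881 = 0.26285, so the speed is 0.263c.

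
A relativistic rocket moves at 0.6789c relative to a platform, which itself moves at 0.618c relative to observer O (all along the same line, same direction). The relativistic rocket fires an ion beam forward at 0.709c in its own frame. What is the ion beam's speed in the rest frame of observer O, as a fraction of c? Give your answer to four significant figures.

0.9847c

Compose velocities in two stages. Stage 1 (into S'): u₁ = (0.709+0.6789)/(1+0.709×0.6789) = 0.93692.
Stage 2 (into S): u = (0.93692+0.618)/(1+0.93692×0.618) = 0.98474, so the speed is 0.9847c.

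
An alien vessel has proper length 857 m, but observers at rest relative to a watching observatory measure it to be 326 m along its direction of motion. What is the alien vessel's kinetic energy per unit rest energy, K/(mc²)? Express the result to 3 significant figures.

Length contraction gives γ = L₀/L = 857/326 = 2.62883.
Since K = (γ−1)mc², K/(mc²) = 2.62883 − 1 = 1.63.

1.63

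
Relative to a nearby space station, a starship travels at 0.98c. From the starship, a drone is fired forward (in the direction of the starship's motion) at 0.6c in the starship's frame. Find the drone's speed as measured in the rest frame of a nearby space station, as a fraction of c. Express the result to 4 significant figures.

In units of c, u = (u' + v)/(1 + u'v) with u' = 0.6 and v = 0.98.
Numerator: 0.6 + 0.98 = 1.58. Denominator: 1 + (0.6)(0.98) = 1.588.
u = 1.58/1.588 = 0.99496, so the speed is 0.9950c.

0.9950c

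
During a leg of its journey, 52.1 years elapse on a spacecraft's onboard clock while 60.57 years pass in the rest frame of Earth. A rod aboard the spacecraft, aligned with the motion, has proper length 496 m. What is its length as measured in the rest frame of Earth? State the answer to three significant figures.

427 m

From Δt = γΔτ: γ = 60.57/52.1 = 1.16257.
The rod contracts by the same γ: 496 m / 1.16257 = 427 m.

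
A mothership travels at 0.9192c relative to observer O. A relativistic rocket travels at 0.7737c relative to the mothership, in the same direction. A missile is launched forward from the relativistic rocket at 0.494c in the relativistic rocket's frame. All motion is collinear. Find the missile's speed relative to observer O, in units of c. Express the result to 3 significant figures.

0.996c

First combine the missile and relativistic rocket (S''→S'): u₁ = (0.494 + 0.7737)/(1 + 0.494×0.7737) = 1.2677/1.3822078 = 0.91716.
Then combine with the mothership (S'→S): u = (0.91716 + 0.9192)/(1 + 0.91716×0.9192) = 1.83636/1.843053472 = 0.99637.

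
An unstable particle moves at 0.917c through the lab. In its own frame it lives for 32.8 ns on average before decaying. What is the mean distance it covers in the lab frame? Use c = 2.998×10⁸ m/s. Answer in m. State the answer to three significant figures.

22.6 m

With β = 0.917, γ = 1/√(1 − 0.917²) = 1/√0.159111 = 2.507.
Lab-frame lifetime: Δt = γτ = 2.507 × 32.8 ns = 82.23 ns.
Distance: d = vΔt = 0.917 × 2.998×10⁸ m/s × 8.2230×10^-8 s = 22.6 m.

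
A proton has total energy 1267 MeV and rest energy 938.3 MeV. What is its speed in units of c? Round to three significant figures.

Total energy E = γmc² gives γ = 1267/938.3 = 1.3503.
Hence β = √(1 − 1/γ²) = √(1 − 0.548453) = √0.451547 = 0.672.

0.672c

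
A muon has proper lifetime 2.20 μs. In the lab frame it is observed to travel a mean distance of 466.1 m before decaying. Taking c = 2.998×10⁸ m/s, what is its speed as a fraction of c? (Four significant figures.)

d = βγcτ ⇒ βγ = d/(cτ) = 466.1 m / (659.56 m) = 0.70668.
β = (βγ)/√(1+(βγ)²) = 0.70668/√1.499397 = 0.5771.

0.5771c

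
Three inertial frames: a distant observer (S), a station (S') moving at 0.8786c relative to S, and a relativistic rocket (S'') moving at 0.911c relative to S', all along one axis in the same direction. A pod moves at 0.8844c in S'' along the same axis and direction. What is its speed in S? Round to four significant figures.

Apply u = (u'+v)/(1+u'v) twice. Pod in the station frame: (0.8844+0.911)/(1+0.8844·0.911) = 1.7954/1.8056884 = 0.9943c.
That velocity, transformed to the rest frame of a distant observer: (0.9943+0.8786)/(1+0.9943·0.8786) = 1.8729/1.87359198 = 0.99963c.

0.9996c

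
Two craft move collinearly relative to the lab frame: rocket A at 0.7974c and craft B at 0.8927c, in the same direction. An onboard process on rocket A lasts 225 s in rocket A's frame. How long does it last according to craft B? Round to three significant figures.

238 s

Speed of rocket A in craft B's frame: u = (v_A − v_B)/(1 − v_A v_B/c²) = (0.7974 − 0.8927)/(1 − 0.7974×0.8927) = −0.0953/0.28816102 = −0.33072; |u| = 0.33072c.
At |u| = 0.33072c, γ = (1 − 0.109376)^(−1/2) = 1.0596.
Rocket A's interval is proper; time dilation gives Δt_B = γΔτ = 1.0596 × 225 s = 238 s.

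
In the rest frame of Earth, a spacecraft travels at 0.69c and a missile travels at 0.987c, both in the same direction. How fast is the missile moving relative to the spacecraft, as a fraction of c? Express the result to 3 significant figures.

Transform to the spacecraft's frame: u' = (u − v)/(1 − uv/c²).
u' = (0.987 − 0.69)/(1 − 0.987×0.69) = 0.297/0.31897 = 0.93112.
Speed in the spacecraft's frame: 0.931c (in the same direction).

0.931c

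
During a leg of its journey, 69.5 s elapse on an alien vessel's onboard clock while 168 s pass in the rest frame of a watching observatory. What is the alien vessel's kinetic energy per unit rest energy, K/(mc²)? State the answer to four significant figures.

1.417

γ = Δt/Δτ = 168/69.5 = 2.41727.
Since K = (γ−1)mc², K/(mc²) = 2.41727 − 1 = 1.417.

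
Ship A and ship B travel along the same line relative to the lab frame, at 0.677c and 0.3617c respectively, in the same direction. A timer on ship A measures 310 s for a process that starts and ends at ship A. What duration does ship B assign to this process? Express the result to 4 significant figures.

341.2 s

Transform ship A's velocity into ship B's frame: (0.677 − 0.3617)/(1 − 0.677·0.3617) = 0.3153/0.7551291, so the relative speed is 0.41754c.
γ for this relative speed: γ = 1/√(1 − 0.17434) = 1.1005.
The clock on ship A records proper time, so ship B measures Δt = γΔτ = 1.1005 × 310 = 341.2 s.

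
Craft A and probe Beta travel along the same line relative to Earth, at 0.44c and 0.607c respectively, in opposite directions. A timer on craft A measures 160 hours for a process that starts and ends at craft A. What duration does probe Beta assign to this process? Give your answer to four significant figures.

The velocity of craft A relative to probe Beta is (0.44 + 0.607)c / (1 + 0.44×0.607) = 0.82631c; relative speed 0.82631c.
At |u| = 0.82631c, γ = (1 − 0.682788)^(−1/2) = 1.7755.
Craft A's interval is proper; time dilation gives Δt_B = γΔτ = 1.7755 × 160 hours = 284.1 hours.

284.1 hours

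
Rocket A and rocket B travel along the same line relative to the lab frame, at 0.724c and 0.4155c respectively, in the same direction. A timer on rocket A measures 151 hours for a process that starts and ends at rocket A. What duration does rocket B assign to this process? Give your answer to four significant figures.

168.3 hours

Speed of rocket A in rocket B's frame: u = (v_A − v_B)/(1 − v_A v_B/c²) = (0.724 − 0.4155)/(1 − 0.724×0.4155) = 0.3085/0.699178 = 0.44123; |u| = 0.44123c.
γ for this relative speed: γ = 1/√(1 − 0.194684) = 1.1143.
Rocket A's interval is proper; time dilation gives Δt_B = γΔτ = 1.1143 × 151 hours = 168.3 hours.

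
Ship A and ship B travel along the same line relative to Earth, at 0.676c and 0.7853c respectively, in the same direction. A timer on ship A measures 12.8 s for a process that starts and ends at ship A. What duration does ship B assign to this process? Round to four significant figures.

Transform ship A's velocity into ship B's frame: (0.676 − 0.7853)/(1 − 0.676·0.7853) = −0.1093/0.4691372, so the relative speed is 0.23298c.
γ for this relative speed: γ = 1/√(1 − 0.0542797) = 1.0283.
The clock on ship A records proper time, so ship B measures Δt = γΔτ = 1.0283 × 12.8 = 13.16 s.

13.16 s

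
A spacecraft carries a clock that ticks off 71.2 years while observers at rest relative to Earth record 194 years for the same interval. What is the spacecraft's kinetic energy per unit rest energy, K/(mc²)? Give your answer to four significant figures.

1.725

γ = Δt/Δτ = 194/71.2 = 2.72472.
Since K = (γ−1)mc², K/(mc²) = 2.72472 − 1 = 1.725.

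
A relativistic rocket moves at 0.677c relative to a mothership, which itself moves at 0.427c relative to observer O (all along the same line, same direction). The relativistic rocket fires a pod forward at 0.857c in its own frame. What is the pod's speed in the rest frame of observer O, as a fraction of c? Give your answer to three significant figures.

0.988c

Compose velocities in two stages. Stage 1 (into S'): u₁ = (0.857+0.677)/(1+0.857×0.677) = 0.97077.
Stage 2 (into S): u = (0.97077+0.427)/(1+0.97077×0.427) = 0.98816, so the speed is 0.988c.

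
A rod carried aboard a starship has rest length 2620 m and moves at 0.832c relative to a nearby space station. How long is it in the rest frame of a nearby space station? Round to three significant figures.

β² = 0.692224, so γ = 1/√0.307776 = 1.8025.
Length contraction: L = L₀/γ = 2620/1.8025 = 1450 m.

1450 m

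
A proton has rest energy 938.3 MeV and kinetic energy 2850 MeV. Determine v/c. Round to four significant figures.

0.9688

K = (γ−1)mc², so γ = 1 + 2850/938.3 = 4.0374.
Then v/c = √(1 − γ⁻²) = √(1 − 0.0613474) = √0.9386526 = 0.9688.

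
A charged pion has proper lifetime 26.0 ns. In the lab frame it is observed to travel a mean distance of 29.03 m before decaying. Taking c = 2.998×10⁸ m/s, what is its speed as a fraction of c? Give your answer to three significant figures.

0.966c

d = βγcτ ⇒ βγ = d/(cτ) = 29.03 m / (7.7948 m) = 3.7243.
β = (βγ)/√(1+(βγ)²) = 3.7243/√14.8704 = 0.966.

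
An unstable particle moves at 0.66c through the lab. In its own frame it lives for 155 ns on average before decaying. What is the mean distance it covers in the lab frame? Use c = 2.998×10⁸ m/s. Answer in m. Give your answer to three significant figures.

40.8 m

With β = 0.66, γ = 1/√(1 − 0.66²) = 1/√0.5644 = 1.3311.
Lab-frame lifetime: Δt = γτ = 1.3311 × 155 ns = 206.32 ns.
Distance: d = vΔt = 0.66 × 2.998×10⁸ m/s × 2.0632×10^-7 s = 40.8 m.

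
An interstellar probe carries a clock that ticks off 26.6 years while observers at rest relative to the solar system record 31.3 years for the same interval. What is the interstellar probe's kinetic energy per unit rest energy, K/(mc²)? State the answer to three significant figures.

0.177

γ = Δt/Δτ = 31.3/26.6 = 1.17669.
Since K = (γ−1)mc², K/(mc²) = 1.17669 − 1 = 0.177.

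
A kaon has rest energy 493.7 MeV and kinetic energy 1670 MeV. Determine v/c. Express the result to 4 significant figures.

γ = 1 + K/(mc²) = 1 + 1670/493.7 = 4.3826.
β = √(1 − 1/γ²) = √(1 − 0.0520639) = √0.9479361 = 0.9736.

0.9736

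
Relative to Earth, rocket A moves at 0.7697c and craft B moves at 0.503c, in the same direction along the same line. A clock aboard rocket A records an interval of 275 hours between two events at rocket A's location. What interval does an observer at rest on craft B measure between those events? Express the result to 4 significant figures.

305.4 hours

Transform rocket A's velocity into craft B's frame: (0.7697 − 0.503)/(1 − 0.7697·0.503) = 0.2667/0.6128409, so the relative speed is 0.43519c.
At |u| = 0.43519c, γ = (1 − 0.18939)^(−1/2) = 1.1107.
Rocket A's interval is proper; time dilation gives Δt_B = γΔτ = 1.1107 × 275 hours = 305.4 hours.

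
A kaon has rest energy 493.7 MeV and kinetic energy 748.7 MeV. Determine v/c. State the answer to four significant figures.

0.9177

K = (γ−1)mc², so γ = 1 + 748.7/493.7 = 2.5165.
Then v/c = √(1 − γ⁻²) = √(1 − 0.157909) = √0.842091 = 0.9177.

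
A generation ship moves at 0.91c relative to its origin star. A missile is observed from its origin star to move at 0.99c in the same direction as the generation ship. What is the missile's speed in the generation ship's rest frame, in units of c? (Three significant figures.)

0.807c

Transform to the generation ship's frame: u' = (u − v)/(1 − uv/c²).
u' = (0.99 − 0.91)/(1 − 0.99×0.91) = 0.08/0.0991 = 0.80727.
Speed in the generation ship's frame: 0.807c (in the same direction).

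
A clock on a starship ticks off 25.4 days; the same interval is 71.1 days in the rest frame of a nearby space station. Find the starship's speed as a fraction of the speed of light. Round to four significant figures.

γ = Δt/Δτ = 71.1/25.4 = 2.7992.
β = √(1 − 1/γ²) = √(1 − 0.127624) = √0.872376 = 0.9340.

0.9340c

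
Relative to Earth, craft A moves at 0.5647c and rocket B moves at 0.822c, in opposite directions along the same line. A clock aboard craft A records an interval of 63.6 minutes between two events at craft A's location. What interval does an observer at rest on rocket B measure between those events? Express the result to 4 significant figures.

Speed of craft A in rocket B's frame: u = (v_A + v_B)/(1 + v_A v_B/c²) = (0.5647 + 0.822)/(1 + 0.5647×0.822) = 1.3867/1.4641834 = 0.94708; |u| = 0.94708c.
γ for this relative speed: γ = 1/√(1 − 0.896961) = 3.1153.
The clock on craft A records proper time, so rocket B measures Δt = γΔτ = 3.1153 × 63.6 = 198.1 minutes.

198.1 minutes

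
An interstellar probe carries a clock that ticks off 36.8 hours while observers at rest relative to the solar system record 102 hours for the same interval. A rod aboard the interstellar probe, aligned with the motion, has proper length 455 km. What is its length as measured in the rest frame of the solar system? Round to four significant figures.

The time-dilation ratio gives γ = 102/36.8 = 2.77174.
L = L₀/γ = 455/2.77174 = 164.2 km.

164.2 km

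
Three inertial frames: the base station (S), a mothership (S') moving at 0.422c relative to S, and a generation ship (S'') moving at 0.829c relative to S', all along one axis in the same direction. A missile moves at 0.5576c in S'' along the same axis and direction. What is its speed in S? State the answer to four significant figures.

First combine the missile and generation ship (S''→S'): u₁ = (0.5576 + 0.829)/(1 + 0.5576×0.829) = 1.3866/1.4622504 = 0.94826.
Then combine with the mothership (S'→S): u = (0.94826 + 0.422)/(1 + 0.94826×0.422) = 1.37026/1.40016572 = 0.97864.

0.9786c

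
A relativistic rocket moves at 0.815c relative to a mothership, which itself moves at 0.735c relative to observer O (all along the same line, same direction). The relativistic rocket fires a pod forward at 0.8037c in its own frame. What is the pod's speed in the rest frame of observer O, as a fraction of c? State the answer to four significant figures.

0.9966c

First combine the pod and relativistic rocket (S''→S'): u₁ = (0.8037 + 0.815)/(1 + 0.8037×0.815) = 1.6187/1.6550155 = 0.97806.
Then combine with the mothership (S'→S): u = (0.97806 + 0.735)/(1 + 0.97806×0.735) = 1.71306/1.7188741 = 0.99662.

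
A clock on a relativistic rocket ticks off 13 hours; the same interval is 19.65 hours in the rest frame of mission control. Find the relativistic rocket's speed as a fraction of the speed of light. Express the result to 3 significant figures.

0.750c

γ = Δt/Δτ = 19.65/13 = 1.5115.
β = √(1 − 1/γ²) = √(1 − 0.437707) = √0.562293 = 0.750.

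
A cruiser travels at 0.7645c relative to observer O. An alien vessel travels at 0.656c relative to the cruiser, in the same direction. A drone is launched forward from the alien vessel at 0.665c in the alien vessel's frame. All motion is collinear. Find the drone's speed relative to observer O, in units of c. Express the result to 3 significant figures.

0.989c

Compose velocities in two stages. Stage 1 (into S'): u₁ = (0.665+0.656)/(1+0.665×0.656) = 0.91976.
Stage 2 (into S): u = (0.91976+0.7645)/(1+0.91976×0.7645) = 0.98891, so the speed is 0.989c.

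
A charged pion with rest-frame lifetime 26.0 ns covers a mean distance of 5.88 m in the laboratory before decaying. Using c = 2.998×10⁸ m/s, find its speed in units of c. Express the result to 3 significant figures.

0.602c

Lab distance = (lab lifetime)·v = γτ·βc, so βγ = d/(cτ) = 5.880/(2.998×10⁸ × 2.600×10^-8) = 0.75435.
With βγ = 0.75435: γ² = 1 + (βγ)² = 1.569044, and β = (βγ)/γ = 0.75435/1.25261 = 0.602.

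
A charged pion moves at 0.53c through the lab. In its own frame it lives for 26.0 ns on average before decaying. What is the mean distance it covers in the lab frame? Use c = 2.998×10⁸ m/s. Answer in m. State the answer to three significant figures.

γ = 1/√(1 − β²) = 1/√(1 − 0.2809) = 1/√0.7191 = 1/0.847998 = 1.1792.
Lab-frame lifetime: Δt = γτ = 1.1792 × 26.0 ns = 30.659 ns.
Distance: d = vΔt = 0.53 × 2.998×10⁸ m/s × 3.0659×10^-8 s = 4.87 m.

4.87 m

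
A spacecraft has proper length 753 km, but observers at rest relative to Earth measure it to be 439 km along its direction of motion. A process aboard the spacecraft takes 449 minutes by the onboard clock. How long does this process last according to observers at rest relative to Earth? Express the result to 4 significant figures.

770.2 minutes

γ = L₀/L = 753/439 = 1.71526.
The same γ dilates the second interval: 1.71526 × 449 minutes = 770.2 minutes.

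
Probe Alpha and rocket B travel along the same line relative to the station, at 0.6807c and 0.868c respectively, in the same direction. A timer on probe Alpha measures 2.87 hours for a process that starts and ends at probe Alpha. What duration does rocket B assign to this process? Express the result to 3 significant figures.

Transform probe Alpha's velocity into rocket B's frame: (0.6807 − 0.868)/(1 − 0.6807·0.868) = −0.1873/0.4091524, so the relative speed is 0.45778c.
γ for this relative speed: γ = 1/√(1 − 0.209563) = 1.1248.
The clock on probe Alpha records proper time, so rocket B measures Δt = γΔτ = 1.1248 × 2.87 = 3.23 hours.

3.23 hours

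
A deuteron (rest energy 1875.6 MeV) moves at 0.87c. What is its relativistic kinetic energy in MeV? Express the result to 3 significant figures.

β² = 0.7569, so γ = 1/√0.2431 = 2.0282.
Kinetic energy: K = (γ − 1)mc² = (2.0282 − 1) × 1875.6 MeV = 1.0282 × 1875.6 = 1930 MeV.

1930 MeV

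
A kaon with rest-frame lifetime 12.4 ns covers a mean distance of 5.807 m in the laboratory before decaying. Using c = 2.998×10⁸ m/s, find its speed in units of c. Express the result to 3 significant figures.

d = βγcτ ⇒ βγ = d/(cτ) = 5.807 m / (3.71752 m) = 1.5621.
β = (βγ)/√(1+(βγ)²) = 1.5621/√3.44016 = 0.842.

0.842c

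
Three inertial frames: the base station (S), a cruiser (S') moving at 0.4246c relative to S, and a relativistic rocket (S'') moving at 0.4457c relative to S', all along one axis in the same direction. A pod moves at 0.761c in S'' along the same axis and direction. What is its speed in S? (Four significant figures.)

0.9588c

Apply u = (u'+v)/(1+u'v) twice. Pod in the cruiser frame: (0.761+0.4457)/(1+0.761·0.4457) = 1.2067/1.3391777 = 0.90108c.
That velocity, transformed to the rest frame of the base station: (0.90108+0.4246)/(1+0.90108·0.4246) = 1.32568/1.382598568 = 0.95883c.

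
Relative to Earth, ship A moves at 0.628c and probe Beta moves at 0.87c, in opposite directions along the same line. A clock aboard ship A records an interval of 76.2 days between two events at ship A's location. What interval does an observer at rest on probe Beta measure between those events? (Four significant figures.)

307.1 days

The velocity of ship A relative to probe Beta is (0.628 + 0.87)c / (1 + 0.628×0.87) = 0.96873c; relative speed 0.96873c.
γ for this relative speed: γ = 1/√(1 − 0.938438) = 4.0304.
Ship A's interval is proper; time dilation gives Δt_B = γΔτ = 4.0304 × 76.2 days = 307.1 days.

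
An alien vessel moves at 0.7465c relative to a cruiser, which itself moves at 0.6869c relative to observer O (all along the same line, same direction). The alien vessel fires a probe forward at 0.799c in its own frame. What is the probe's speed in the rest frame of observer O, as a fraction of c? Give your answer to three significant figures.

0.994c

First combine the probe and alien vessel (S''→S'): u₁ = (0.799 + 0.7465)/(1 + 0.799×0.7465) = 1.5455/1.5964535 = 0.96808.
Then combine with the cruiser (S'→S): u = (0.96808 + 0.6869)/(1 + 0.96808×0.6869) = 1.65498/1.664974152 = 0.994.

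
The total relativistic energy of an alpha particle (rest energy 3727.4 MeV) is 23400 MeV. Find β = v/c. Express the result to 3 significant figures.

Total energy E = γmc² gives γ = 23400/3727.4 = 6.2778.
Hence β = √(1 − 1/γ²) = √(1 − 0.0253738) = √0.9746262 = 0.987.

0.987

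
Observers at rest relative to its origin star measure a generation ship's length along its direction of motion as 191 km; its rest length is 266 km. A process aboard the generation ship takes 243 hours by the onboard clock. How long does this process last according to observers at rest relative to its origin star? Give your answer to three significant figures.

338 hours

Length contraction gives γ = L₀/L = 266/191 = 1.39267.
The same γ dilates the second interval: 1.39267 × 243 hours = 338 hours.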